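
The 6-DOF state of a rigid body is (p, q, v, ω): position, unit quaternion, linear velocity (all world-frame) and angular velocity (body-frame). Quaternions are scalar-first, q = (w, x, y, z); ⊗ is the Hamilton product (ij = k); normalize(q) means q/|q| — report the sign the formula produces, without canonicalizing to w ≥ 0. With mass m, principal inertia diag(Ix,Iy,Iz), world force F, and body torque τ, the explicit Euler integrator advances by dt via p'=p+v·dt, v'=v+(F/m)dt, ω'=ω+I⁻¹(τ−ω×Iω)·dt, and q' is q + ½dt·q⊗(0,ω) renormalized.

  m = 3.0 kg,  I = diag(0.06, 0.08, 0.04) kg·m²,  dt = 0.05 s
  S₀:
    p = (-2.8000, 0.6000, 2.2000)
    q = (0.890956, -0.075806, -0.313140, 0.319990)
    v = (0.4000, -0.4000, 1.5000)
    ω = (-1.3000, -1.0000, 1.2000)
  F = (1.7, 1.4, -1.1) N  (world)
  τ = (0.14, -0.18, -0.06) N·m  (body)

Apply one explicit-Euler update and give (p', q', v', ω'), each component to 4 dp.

p' = (-2.7800, 0.5800, 2.2750)
q' = (0.8699, -0.1060, -0.3431, 0.3380)
v' = (0.4283, -0.3767, 1.4817)
ω' = (-1.2233, -1.0930, 1.0925)

a = (0.5667, 0.4667, -0.3667)
p + v·dt = (-2.7800, 0.5800, 2.2750)
v' = v + a·dt = (0.4283, -0.3767, 1.4817)
α = I⁻¹(τ − ω×Iω) = (1.5333, -1.8600, -2.1500)
ω' = ω + α·dt = (-1.2233, -1.0930, 1.0925)
Hamilton product q⊗(0,ω) = (-0.7956758, -1.2140208, -1.2159758, 0.7378712)
updated quaternion q' = (0.8699, -0.1060, -0.3431, 0.3380)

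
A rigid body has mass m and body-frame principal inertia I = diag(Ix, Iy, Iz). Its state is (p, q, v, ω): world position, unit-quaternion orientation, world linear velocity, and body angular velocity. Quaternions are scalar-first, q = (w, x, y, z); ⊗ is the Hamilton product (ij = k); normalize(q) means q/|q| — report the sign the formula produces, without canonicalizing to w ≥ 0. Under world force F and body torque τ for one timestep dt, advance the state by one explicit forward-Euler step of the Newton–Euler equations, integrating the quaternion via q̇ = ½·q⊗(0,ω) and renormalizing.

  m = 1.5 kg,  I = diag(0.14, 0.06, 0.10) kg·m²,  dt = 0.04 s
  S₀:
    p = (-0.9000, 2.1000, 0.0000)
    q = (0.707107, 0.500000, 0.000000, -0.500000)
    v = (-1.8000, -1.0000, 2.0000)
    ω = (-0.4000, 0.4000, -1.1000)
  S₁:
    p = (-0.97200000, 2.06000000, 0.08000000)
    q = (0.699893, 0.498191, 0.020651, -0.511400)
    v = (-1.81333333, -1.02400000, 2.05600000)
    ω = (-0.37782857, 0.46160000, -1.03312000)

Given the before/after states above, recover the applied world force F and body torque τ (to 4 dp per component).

F = (-0.5000, -0.9000, 2.1000)
τ = (0.0600, 0.1100, 0.1800)

ω₁ − ω₀ = (0.02217143, 0.06160000, 0.06688000)
ω₀×(Iω₀) = (-0.0176, 0.0176, 0.0128)
I·α + gyro = (0.0600, 0.1100, 0.1800)
Δv = v₁−v₀ = (-0.01333333, -0.02400000, 0.05600000)
applied force F = (-0.5000, -0.9000, 2.1000)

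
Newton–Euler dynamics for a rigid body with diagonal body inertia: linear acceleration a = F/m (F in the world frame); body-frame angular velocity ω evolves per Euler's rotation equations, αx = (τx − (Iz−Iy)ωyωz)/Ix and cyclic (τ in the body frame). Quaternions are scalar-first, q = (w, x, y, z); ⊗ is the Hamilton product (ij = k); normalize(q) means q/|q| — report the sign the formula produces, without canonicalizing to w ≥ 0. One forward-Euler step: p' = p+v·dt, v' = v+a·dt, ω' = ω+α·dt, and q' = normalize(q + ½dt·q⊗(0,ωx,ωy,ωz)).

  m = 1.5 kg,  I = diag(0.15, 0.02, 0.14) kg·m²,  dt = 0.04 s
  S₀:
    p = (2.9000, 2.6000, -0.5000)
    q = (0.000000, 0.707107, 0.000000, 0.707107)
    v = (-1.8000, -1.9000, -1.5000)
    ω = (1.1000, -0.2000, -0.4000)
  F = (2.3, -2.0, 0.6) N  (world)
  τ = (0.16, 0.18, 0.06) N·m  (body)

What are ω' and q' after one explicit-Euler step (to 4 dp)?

ω' = (1.1401, 0.1688, -0.3910)
q' = (-0.0099, 0.7097, 0.0212, 0.7041)

angular accel α = (1.0027, 9.2200, 0.2243)
ω' = ω + α·dt = (1.1401, 0.1688, -0.3910)
Hamilton product q⊗(0,ω) = (-0.4949749, 0.1414214, 1.0606605, -0.1414214)
q + ½dt·q⊗(0,ω), renormalized = (-0.0099, 0.7097, 0.0212, 0.7041)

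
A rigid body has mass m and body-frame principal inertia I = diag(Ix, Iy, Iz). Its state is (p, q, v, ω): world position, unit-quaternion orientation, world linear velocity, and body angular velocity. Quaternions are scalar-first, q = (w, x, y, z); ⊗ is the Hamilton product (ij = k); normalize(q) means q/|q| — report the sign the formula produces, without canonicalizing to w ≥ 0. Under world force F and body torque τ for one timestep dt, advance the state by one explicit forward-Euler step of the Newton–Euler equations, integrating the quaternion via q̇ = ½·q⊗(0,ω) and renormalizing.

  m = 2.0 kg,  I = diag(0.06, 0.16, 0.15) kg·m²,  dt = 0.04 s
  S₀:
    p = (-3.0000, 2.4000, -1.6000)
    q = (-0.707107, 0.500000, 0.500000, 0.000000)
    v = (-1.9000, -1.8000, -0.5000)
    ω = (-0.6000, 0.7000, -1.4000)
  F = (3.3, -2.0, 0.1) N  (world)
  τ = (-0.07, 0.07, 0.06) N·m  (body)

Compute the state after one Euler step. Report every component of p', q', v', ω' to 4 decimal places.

(τ − ω×Iω)/I = (-1.3300, 0.9100, 0.6800)
ω' = ω + α·dt = (-0.6532, 0.7364, -1.3728)
Hamilton product q⊗(0,ω) = (-0.0500000, -0.2757358, 0.2050251, 1.6399498)
q' = normalize(q + ½dt·q⊗(0,ω)) = (-0.7077, 0.4942, 0.5038, 0.0328)
p + v·dt = (-3.0760, 2.3280, -1.6200)
v + (F/m)dt = (-1.8340, -1.8400, -0.4980)

p' = (-3.0760, 2.3280, -1.6200)
q' = (-0.7077, 0.4942, 0.5038, 0.0328)
v' = (-1.8340, -1.8400, -0.4980)
ω' = (-0.6532, 0.7364, -1.3728)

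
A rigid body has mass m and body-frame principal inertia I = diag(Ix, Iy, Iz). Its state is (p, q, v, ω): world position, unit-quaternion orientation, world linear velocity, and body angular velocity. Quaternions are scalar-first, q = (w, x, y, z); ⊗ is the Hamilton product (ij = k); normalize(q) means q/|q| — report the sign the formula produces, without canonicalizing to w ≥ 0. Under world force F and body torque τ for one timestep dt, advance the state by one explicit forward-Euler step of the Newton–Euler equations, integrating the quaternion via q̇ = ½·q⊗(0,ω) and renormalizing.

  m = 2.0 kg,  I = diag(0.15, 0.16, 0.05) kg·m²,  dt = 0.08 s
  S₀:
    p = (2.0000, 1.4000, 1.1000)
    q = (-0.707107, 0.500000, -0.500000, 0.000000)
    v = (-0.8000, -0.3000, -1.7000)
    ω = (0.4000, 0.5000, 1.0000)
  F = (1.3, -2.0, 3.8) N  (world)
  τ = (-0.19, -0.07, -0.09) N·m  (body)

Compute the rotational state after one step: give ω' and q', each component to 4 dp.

ω×(Iω) gyroscopic = (-0.0550, 0.0400, 0.0020)
(τ − ω×Iω)/I = (-0.9000, -0.6875, -1.8400)
ω + α·dt = (0.3280, 0.4450, 0.8528)
q⊗(0,ω) = (0.0500000, -0.7828428, -0.8535535, -0.2571070)
updated quaternion q' = (-0.7043, 0.4682, -0.5335, -0.0103)

ω' = (0.3280, 0.4450, 0.8528)
q' = (-0.7043, 0.4682, -0.5335, -0.0103)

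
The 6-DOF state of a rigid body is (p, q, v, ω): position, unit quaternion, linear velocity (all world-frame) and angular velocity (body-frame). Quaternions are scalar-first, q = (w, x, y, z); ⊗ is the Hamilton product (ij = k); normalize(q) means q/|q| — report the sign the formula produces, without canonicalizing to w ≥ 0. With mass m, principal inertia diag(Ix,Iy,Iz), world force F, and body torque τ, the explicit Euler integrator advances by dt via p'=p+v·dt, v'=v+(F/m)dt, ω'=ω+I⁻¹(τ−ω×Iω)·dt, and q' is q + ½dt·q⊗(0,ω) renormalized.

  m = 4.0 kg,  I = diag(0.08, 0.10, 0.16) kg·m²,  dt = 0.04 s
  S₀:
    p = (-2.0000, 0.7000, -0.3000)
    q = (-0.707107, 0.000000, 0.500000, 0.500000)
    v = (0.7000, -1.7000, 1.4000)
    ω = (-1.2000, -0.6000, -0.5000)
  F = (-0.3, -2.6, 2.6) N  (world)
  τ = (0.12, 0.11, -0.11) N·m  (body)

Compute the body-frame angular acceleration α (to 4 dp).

ω×(Iω) gyroscopic = (0.0180, -0.0480, 0.0144)
angular accel α = (1.2750, 1.5800, -0.7775)

α = (1.2750, 1.5800, -0.7775)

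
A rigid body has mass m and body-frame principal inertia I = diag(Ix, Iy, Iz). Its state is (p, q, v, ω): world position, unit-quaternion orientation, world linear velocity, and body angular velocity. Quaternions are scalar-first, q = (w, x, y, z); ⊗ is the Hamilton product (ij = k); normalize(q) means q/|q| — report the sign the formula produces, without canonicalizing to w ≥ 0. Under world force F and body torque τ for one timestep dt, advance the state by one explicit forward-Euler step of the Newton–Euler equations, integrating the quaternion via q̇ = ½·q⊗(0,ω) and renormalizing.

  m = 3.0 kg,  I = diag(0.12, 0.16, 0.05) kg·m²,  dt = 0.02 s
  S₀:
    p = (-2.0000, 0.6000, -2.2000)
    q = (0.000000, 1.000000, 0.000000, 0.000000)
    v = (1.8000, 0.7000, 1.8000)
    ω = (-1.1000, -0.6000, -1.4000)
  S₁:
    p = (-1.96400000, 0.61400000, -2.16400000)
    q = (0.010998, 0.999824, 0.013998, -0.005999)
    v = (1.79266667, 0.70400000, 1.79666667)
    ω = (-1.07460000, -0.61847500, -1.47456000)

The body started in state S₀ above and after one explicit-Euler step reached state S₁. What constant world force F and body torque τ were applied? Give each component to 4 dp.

F = (-1.1000, 0.6000, -0.5000)
τ = (0.0600, -0.0400, -0.1600)

ω₁ − ω₀ = (0.02540000, -0.01847500, -0.07456000)
applied torque τ = (0.0600, -0.0400, -0.1600)
v₁ − v₀ = (-0.00733333, 0.00400000, -0.00333333)
applied force F = (-1.1000, 0.6000, -0.5000)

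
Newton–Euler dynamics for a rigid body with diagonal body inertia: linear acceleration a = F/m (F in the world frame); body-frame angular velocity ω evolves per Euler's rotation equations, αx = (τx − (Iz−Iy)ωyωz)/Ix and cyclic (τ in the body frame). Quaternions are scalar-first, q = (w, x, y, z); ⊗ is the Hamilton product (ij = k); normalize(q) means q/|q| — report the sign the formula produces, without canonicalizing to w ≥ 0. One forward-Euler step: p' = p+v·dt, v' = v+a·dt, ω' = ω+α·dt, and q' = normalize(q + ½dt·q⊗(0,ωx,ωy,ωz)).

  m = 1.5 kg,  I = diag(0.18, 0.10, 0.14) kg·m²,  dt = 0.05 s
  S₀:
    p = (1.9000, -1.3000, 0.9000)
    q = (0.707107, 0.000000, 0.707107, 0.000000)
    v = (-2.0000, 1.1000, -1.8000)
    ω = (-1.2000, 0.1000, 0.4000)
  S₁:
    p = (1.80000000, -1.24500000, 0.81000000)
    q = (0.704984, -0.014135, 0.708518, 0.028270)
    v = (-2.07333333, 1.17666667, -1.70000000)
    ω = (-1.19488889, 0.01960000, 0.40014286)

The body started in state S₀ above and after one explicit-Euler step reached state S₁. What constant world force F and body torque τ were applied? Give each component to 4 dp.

Δω = ω₁−ω₀ = (0.00511111, -0.08040000, 0.00014286)
precession coupling = (0.0016, -0.0192, 0.0096)
applied torque τ = (0.0200, -0.1800, 0.0100)
Δv = v₁−v₀ = (-0.07333333, 0.07666667, 0.10000000)
F = m·Δv/dt = (-2.2000, 2.3000, 3.0000)

F = (-2.2000, 2.3000, 3.0000)
τ = (0.0200, -0.1800, 0.0100)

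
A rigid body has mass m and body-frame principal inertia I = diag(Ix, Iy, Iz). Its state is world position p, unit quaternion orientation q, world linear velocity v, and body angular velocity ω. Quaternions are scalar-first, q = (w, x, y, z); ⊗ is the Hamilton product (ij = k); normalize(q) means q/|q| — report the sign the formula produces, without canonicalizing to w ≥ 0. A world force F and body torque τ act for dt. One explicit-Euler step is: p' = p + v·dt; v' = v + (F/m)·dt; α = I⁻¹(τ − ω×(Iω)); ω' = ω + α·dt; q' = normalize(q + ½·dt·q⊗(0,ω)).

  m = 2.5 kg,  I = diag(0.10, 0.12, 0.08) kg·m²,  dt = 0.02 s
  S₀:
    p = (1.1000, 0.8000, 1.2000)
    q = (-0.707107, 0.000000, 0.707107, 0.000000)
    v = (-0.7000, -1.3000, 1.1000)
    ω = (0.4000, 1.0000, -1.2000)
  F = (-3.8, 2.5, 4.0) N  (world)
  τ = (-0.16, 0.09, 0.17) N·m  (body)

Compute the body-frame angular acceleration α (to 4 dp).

precession coupling ω×(Iω) = (0.0480, -0.0096, 0.0080)
α = I⁻¹(τ − ω×Iω) = (-2.0800, 0.8300, 2.0250)

α = (-2.0800, 0.8300, 2.0250)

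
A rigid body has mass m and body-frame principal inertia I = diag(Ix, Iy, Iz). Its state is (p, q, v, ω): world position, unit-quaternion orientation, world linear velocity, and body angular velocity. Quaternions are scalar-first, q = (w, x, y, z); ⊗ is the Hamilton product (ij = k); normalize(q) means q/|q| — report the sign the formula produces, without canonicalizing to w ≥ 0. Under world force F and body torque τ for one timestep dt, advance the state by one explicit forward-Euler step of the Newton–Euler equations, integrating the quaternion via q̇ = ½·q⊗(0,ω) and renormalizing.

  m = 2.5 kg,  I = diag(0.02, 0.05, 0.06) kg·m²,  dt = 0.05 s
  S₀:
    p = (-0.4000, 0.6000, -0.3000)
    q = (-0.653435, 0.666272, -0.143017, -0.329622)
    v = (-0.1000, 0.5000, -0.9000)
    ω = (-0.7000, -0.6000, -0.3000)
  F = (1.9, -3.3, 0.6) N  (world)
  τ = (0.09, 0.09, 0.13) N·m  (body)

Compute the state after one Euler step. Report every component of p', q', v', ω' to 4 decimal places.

linear accel F/m = (0.7600, -1.3200, 0.2400)
p + v·dt = (-0.4050, 0.6250, -0.3450)
v + (F/m)dt = (-0.0620, 0.4340, -0.8880)
angular accel α = (4.4100, 1.9680, 1.9567)
ω' = ω + α·dt = (-0.4795, -0.5016, -0.2022)
2q̇ = q⊗(0,ω) = (0.2816936, 0.3025364, 0.8226780, -0.3038446)
q' = normalize(q + ½dt·q⊗(0,ω)) = (-0.6462, 0.6736, -0.1224, -0.3371)

p' = (-0.4050, 0.6250, -0.3450)
q' = (-0.6462, 0.6736, -0.1224, -0.3371)
v' = (-0.0620, 0.4340, -0.8880)
ω' = (-0.4795, -0.5016, -0.2022)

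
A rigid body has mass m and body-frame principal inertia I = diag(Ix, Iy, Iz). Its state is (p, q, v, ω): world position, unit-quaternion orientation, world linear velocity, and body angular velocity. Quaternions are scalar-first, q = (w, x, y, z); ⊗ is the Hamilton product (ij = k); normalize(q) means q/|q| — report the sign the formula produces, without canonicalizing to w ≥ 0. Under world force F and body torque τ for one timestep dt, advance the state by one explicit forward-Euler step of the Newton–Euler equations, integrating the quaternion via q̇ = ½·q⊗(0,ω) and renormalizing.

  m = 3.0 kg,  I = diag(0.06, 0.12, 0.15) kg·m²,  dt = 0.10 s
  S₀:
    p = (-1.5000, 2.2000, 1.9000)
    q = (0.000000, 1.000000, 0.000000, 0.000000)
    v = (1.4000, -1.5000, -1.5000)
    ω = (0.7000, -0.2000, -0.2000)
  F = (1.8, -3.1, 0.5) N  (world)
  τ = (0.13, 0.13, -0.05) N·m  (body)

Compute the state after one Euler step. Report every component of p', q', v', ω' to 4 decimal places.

p' = (-1.3600, 2.0500, 1.7500)
q' = (-0.0350, 0.9993, 0.0100, -0.0100)
v' = (1.4600, -1.6033, -1.4833)
ω' = (0.9147, -0.1022, -0.2277)

ω×(Iω) gyroscopic = (0.0012, 0.0126, -0.0084)
α = I⁻¹(τ − ω×Iω) = (2.1467, 0.9783, -0.2773)
new body rate ω' = (0.9147, -0.1022, -0.2277)
q⊗(0,ω) = (-0.7000000, 0.0000000, 0.2000000, -0.2000000)
q' = normalize(q + ½dt·q⊗(0,ω)) = (-0.0350, 0.9993, 0.0100, -0.0100)
p' = p + v·dt = (-1.3600, 2.0500, 1.7500)
v + (F/m)dt = (1.4600, -1.6033, -1.4833)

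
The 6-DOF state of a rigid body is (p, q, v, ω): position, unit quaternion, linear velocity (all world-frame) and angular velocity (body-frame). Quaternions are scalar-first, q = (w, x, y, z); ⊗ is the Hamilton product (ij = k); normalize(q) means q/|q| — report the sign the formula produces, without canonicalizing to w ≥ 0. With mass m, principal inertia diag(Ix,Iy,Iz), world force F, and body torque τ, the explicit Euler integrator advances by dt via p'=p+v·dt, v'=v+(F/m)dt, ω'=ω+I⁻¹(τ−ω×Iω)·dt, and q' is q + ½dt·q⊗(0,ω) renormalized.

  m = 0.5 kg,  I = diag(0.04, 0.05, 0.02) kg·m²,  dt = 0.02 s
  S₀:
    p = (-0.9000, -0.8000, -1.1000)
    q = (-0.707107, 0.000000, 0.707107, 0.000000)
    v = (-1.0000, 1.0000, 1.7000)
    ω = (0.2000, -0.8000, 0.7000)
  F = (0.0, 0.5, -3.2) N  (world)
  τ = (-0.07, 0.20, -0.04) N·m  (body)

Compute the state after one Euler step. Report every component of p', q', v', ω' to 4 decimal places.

ω×(Iω) gyroscopic = (0.0168, 0.0028, -0.0016)
(τ − ω×Iω)/I = (-2.1700, 3.9440, -1.9200)
new body rate ω' = (0.1566, -0.7211, 0.6616)
q⊗(0,ω) = (0.5656856, 0.3535535, 0.5656856, -0.6363963)
q + ½dt·q⊗(0,ω), renormalized = (-0.7014, 0.0035, 0.7127, -0.0064)
a = (0.0000, 1.0000, -6.4000)
new position p' = (-0.9200, -0.7800, -1.0660)
new velocity v' = (-1.0000, 1.0200, 1.5720)

p' = (-0.9200, -0.7800, -1.0660)
q' = (-0.7014, 0.0035, 0.7127, -0.0064)
v' = (-1.0000, 1.0200, 1.5720)
ω' = (0.1566, -0.7211, 0.6616)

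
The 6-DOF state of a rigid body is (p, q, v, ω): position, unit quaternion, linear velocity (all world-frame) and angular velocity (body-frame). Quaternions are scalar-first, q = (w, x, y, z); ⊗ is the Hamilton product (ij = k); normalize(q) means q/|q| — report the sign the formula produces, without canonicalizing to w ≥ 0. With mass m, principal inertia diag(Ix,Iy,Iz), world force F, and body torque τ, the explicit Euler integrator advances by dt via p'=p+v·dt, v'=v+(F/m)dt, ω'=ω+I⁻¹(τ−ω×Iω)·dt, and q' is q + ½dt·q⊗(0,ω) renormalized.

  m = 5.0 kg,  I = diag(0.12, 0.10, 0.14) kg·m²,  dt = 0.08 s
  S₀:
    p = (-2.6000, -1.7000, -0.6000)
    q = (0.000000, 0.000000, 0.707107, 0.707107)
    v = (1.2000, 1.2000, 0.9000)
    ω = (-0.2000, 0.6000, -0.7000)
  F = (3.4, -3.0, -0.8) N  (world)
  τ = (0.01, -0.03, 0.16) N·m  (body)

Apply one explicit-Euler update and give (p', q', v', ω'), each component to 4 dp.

a = (0.6800, -0.6000, -0.1600)
p + v·dt = (-2.5040, -1.6040, -0.5280)
v + (F/m)dt = (1.2544, 1.1520, 0.8872)
α = I⁻¹(τ − ω×Iω) = (0.2233, -0.2720, 1.1257)
ω' = ω + α·dt = (-0.1821, 0.5782, -0.6099)
2q̇ = q⊗(0,ω) = (0.0707107, -0.9192391, -0.1414214, 0.1414214)
q + ½dt·q⊗(0,ω), renormalized = (0.0028, -0.0367, 0.7010, 0.7123)

p' = (-2.5040, -1.6040, -0.5280)
q' = (0.0028, -0.0367, 0.7010, 0.7123)
v' = (1.2544, 1.1520, 0.8872)
ω' = (-0.1821, 0.5782, -0.6099)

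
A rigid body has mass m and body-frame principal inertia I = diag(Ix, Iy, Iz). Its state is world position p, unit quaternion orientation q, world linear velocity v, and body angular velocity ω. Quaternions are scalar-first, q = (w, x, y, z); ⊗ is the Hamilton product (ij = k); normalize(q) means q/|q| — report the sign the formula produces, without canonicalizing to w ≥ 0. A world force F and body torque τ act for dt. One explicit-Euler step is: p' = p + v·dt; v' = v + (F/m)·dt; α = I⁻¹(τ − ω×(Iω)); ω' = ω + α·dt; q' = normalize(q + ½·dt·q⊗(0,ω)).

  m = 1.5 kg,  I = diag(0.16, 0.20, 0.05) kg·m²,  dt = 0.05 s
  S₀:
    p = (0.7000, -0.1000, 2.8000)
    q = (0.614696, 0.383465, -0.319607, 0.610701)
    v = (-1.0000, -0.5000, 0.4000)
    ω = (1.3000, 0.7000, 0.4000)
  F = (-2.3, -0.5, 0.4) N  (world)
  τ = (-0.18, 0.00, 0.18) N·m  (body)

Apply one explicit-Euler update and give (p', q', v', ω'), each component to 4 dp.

new position p' = (0.6500, -0.1250, 2.8200)
v' = v + a·dt = (-1.0767, -0.5167, 0.4133)
precession coupling ω×(Iω) = (-0.0420, 0.0572, 0.0364)
(τ − ω×Iω)/I = (-0.8625, -0.2860, 2.8720)
new body rate ω' = (1.2569, 0.6857, 0.5436)
q⊗(0,ω) = (-0.5190600, 0.2437713, 1.0708125, 0.9297930)
q + ½dt·q⊗(0,ω), renormalized = (0.6013, 0.3893, -0.2926, 0.6335)

p' = (0.6500, -0.1250, 2.8200)
q' = (0.6013, 0.3893, -0.2926, 0.6335)
v' = (-1.0767, -0.5167, 0.4133)
ω' = (1.2569, 0.6857, 0.5436)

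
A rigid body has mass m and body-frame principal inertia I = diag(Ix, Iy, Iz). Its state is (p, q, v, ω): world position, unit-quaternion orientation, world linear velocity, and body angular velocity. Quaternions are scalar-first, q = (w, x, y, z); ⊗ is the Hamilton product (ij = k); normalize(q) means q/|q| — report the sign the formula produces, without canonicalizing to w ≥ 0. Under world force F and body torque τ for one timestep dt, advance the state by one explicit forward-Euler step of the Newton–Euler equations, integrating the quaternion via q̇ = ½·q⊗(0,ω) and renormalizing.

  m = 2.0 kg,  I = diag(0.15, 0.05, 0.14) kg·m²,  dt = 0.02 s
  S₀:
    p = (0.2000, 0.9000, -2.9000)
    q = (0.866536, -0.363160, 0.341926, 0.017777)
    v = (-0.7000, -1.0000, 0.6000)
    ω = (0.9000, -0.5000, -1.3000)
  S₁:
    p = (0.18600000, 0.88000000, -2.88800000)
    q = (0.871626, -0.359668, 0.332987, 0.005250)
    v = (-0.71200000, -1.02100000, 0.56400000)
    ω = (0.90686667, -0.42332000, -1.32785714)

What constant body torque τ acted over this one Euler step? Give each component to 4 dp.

ω₁ − ω₀ = (0.00686667, 0.07668000, -0.02785714)
τ = I·(Δω/dt) + ω₀×(Iω₀) = (0.1100, 0.1800, -0.1500)

τ = (0.1100, 0.1800, -0.1500)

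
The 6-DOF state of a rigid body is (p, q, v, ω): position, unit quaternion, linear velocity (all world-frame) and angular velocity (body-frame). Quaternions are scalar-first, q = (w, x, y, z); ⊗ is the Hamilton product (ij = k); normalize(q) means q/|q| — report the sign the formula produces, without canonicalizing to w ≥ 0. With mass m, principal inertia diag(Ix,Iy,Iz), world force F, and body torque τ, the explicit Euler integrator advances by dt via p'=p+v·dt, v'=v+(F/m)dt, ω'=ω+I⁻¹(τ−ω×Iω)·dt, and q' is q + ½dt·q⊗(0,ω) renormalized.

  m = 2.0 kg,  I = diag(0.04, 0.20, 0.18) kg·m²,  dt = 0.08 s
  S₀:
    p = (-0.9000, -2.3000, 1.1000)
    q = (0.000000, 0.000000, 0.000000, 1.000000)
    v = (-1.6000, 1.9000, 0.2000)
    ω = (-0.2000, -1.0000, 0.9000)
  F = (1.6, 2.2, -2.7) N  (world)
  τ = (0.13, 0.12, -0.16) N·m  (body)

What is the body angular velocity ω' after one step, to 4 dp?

ω' = (0.0240, -0.9621, 0.8147)

ω×(Iω) gyroscopic = (0.0180, 0.0252, 0.0320)
(τ − ω×Iω)/I = (2.8000, 0.4740, -1.0667)
ω' = ω + α·dt = (0.0240, -0.9621, 0.8147)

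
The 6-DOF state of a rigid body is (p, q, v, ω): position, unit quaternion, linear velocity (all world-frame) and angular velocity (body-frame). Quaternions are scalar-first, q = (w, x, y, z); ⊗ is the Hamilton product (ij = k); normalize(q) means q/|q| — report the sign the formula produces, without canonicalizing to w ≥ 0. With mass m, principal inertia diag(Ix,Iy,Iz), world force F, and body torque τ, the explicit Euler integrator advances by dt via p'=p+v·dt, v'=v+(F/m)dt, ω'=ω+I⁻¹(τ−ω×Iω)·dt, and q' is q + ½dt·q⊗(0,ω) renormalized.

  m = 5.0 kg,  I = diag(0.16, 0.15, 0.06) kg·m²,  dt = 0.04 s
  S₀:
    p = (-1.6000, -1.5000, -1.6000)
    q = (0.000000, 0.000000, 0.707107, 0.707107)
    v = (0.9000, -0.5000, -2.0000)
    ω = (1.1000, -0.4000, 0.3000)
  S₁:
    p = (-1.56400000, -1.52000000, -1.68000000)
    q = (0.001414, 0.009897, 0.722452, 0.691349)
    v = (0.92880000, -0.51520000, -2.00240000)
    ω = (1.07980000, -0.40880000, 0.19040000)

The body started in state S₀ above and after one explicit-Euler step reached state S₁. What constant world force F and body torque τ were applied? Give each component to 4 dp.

Δv = v₁−v₀ = (0.02880000, -0.01520000, -0.00240000)
m·(v₁−v₀)/dt = (3.6000, -1.9000, -0.3000)
rate change Δω = (-0.02020000, -0.00880000, -0.10960000)
precession coupling = (0.0108, 0.0330, 0.0044)
τ = I·(Δω/dt) + ω₀×(Iω₀) = (-0.0700, 0.0000, -0.1600)

F = (3.6000, -1.9000, -0.3000)
τ = (-0.0700, 0.0000, -0.1600)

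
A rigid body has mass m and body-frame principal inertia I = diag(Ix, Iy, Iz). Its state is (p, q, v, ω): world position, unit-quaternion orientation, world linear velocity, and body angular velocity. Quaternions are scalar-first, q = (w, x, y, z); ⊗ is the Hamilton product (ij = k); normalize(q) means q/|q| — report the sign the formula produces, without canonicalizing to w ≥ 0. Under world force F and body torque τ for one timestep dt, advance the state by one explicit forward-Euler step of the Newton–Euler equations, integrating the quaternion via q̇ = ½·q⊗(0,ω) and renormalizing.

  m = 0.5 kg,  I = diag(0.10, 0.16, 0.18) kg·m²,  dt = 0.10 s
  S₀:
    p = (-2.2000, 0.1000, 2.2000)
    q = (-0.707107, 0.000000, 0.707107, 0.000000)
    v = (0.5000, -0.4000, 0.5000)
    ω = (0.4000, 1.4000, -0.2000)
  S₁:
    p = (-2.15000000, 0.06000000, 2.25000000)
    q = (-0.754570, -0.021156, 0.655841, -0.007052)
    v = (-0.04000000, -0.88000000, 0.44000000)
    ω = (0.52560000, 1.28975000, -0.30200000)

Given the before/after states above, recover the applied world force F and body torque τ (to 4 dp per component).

ω₁ − ω₀ = (0.12560000, -0.11025000, -0.10200000)
τ = I·(Δω/dt) + ω₀×(Iω₀) = (0.1200, -0.1700, -0.1500)
velocity change Δv = (-0.54000000, -0.48000000, -0.06000000)
F = m·Δv/dt = (-2.7000, -2.4000, -0.3000)

F = (-2.7000, -2.4000, -0.3000)
τ = (0.1200, -0.1700, -0.1500)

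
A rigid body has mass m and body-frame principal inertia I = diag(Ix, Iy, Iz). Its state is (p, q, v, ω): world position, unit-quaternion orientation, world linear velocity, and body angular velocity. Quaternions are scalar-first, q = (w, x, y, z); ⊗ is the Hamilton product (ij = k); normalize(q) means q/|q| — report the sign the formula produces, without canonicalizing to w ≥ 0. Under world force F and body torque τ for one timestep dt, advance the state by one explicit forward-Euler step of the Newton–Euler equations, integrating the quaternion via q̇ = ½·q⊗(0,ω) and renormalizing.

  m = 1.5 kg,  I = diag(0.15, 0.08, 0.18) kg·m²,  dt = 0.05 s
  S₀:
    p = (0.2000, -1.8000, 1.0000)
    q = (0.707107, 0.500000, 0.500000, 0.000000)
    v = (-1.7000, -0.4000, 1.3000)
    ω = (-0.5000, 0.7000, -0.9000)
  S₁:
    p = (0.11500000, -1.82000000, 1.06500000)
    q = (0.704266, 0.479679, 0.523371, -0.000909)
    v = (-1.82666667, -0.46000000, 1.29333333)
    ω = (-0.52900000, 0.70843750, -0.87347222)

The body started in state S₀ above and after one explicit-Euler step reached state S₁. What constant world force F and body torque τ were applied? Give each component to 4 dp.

v₁ − v₀ = (-0.12666667, -0.06000000, -0.00666667)
F = m·Δv/dt = (-3.8000, -1.8000, -0.2000)
Δω = ω₁−ω₀ = (-0.02900000, 0.00843750, 0.02652778)
precession coupling = (-0.0630, -0.0135, 0.0245)
applied torque τ = (-0.1500, 0.0000, 0.1200)

F = (-3.8000, -1.8000, -0.2000)
τ = (-0.1500, 0.0000, 0.1200)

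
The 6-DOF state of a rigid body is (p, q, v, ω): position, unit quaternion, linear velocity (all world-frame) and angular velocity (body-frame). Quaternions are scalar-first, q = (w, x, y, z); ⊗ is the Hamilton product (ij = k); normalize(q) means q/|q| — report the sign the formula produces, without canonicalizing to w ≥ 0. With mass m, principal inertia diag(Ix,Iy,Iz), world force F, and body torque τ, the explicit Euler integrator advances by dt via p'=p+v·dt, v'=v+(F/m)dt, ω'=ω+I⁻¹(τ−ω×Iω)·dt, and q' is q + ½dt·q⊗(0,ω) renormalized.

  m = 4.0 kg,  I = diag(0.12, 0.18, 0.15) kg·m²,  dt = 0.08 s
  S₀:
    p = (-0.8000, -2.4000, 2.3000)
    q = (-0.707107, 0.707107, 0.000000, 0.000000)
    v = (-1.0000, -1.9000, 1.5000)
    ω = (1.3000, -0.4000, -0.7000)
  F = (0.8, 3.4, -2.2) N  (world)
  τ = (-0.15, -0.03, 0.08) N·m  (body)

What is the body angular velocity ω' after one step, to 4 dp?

precession coupling ω×(Iω) = (-0.0084, 0.0273, -0.0312)
angular accel α = (-1.1800, -0.3183, 0.7413)
ω + α·dt = (1.2056, -0.4255, -0.6407)

ω' = (1.2056, -0.4255, -0.6407)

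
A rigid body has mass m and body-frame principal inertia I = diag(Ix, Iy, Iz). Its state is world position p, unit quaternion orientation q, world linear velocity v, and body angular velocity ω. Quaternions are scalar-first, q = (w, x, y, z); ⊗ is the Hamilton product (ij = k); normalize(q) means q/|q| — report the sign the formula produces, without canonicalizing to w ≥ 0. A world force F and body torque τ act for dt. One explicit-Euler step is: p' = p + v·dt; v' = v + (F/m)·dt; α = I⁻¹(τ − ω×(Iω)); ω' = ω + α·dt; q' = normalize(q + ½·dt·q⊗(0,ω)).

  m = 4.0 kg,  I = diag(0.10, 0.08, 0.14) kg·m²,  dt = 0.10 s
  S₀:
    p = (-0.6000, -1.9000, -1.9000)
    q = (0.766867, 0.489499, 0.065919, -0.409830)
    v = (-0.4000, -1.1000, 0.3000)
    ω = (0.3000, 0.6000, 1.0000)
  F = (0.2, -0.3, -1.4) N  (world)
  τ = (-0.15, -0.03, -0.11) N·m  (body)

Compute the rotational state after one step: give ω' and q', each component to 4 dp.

ω' = (0.1140, 0.5775, 0.9240)
q' = (0.7766, 0.5157, 0.0582, -0.3571)

gyro term ω×Iω = (0.0360, -0.0120, -0.0036)
α = I⁻¹(τ − ω×Iω) = (-1.8600, -0.2250, -0.7600)
ω + α·dt = (0.1140, 0.5775, 0.9240)
q⊗(0,ω) = (0.2234289, 0.5418771, -0.1523278, 1.0407907)
q' = normalize(q + ½dt·q⊗(0,ω)) = (0.7766, 0.5157, 0.0582, -0.3571)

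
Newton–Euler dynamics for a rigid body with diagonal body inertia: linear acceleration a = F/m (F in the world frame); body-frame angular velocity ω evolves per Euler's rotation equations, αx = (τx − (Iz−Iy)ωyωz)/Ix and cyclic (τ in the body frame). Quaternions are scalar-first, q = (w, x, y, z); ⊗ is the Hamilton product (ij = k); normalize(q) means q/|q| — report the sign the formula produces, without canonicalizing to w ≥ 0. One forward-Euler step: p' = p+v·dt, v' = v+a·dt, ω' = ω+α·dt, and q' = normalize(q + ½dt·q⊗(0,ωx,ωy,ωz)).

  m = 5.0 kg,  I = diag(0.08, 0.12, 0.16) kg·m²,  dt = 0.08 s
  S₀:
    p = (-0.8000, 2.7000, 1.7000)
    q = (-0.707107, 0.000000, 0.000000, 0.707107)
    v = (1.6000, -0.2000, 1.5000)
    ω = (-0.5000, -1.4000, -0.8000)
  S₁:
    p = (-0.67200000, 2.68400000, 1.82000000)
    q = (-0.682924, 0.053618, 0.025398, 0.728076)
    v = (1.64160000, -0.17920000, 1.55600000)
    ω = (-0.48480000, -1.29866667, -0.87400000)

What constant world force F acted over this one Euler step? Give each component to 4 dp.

F = (2.6000, 1.3000, 3.5000)

v₁ − v₀ = (0.04160000, 0.02080000, 0.05600000)
m·(v₁−v₀)/dt = (2.6000, 1.3000, 3.5000)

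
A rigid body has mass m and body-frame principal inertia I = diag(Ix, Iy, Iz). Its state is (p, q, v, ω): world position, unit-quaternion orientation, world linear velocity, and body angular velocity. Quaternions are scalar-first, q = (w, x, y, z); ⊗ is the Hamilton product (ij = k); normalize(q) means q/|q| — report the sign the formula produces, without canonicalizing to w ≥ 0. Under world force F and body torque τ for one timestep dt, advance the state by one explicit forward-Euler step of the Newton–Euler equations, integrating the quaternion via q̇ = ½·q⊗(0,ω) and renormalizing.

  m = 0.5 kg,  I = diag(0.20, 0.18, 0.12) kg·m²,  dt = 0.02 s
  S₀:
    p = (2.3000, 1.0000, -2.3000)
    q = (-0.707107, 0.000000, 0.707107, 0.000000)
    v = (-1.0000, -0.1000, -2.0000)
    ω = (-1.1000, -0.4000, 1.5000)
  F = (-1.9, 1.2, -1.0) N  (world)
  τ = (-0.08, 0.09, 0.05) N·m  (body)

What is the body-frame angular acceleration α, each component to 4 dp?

α = (-0.5800, 1.2333, 0.4900)

precession coupling ω×(Iω) = (0.0360, -0.1320, -0.0088)
α = I⁻¹(τ − ω×Iω) = (-0.5800, 1.2333, 0.4900)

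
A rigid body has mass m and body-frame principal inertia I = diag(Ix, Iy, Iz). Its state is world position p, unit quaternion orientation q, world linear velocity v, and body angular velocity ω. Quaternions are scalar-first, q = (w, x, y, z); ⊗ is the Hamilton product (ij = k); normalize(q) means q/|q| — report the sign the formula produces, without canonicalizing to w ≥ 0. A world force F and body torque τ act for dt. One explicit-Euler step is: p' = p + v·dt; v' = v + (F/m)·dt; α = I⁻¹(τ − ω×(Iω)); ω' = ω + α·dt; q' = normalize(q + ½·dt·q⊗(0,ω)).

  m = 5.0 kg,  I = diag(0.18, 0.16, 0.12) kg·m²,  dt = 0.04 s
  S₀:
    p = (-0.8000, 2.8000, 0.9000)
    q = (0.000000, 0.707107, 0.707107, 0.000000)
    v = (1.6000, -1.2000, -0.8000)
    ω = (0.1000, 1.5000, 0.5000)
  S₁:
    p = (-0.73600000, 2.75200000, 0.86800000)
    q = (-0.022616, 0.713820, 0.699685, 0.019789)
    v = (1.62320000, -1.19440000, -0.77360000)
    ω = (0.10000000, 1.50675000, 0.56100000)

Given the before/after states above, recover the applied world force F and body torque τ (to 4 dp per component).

F = (2.9000, 0.7000, 3.3000)
τ = (-0.0300, 0.0300, 0.1800)

Δω = ω₁−ω₀ = (0.00000000, 0.00675000, 0.06100000)
precession coupling = (-0.0300, 0.0030, -0.0030)
applied torque τ = (-0.0300, 0.0300, 0.1800)
velocity change Δv = (0.02320000, 0.00560000, 0.02640000)
F = m·Δv/dt = (2.9000, 0.7000, 3.3000)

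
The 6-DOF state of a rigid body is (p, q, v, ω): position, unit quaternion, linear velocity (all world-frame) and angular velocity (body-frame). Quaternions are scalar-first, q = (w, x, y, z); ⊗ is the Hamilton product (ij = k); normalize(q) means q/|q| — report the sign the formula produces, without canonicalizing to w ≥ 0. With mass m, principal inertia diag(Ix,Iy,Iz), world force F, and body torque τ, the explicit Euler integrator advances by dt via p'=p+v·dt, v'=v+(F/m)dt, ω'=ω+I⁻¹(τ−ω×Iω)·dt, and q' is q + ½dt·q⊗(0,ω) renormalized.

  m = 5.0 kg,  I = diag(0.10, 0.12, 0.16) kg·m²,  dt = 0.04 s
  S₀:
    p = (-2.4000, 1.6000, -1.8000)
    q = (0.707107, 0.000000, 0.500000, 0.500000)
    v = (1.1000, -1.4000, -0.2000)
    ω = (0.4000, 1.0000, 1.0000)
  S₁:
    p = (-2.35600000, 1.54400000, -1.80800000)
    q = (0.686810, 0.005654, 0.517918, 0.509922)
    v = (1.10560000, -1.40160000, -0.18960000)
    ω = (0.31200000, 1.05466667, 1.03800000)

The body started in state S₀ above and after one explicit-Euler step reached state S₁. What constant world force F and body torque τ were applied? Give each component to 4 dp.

F = (0.7000, -0.2000, 1.3000)
τ = (-0.1800, 0.1400, 0.1600)

ω₁ − ω₀ = (-0.08800000, 0.05466667, 0.03800000)
ω₀×(Iω₀) = (0.0400, -0.0240, 0.0080)
I·α + gyro = (-0.1800, 0.1400, 0.1600)
velocity change Δv = (0.00560000, -0.00160000, 0.01040000)
F = m·Δv/dt = (0.7000, -0.2000, 1.3000)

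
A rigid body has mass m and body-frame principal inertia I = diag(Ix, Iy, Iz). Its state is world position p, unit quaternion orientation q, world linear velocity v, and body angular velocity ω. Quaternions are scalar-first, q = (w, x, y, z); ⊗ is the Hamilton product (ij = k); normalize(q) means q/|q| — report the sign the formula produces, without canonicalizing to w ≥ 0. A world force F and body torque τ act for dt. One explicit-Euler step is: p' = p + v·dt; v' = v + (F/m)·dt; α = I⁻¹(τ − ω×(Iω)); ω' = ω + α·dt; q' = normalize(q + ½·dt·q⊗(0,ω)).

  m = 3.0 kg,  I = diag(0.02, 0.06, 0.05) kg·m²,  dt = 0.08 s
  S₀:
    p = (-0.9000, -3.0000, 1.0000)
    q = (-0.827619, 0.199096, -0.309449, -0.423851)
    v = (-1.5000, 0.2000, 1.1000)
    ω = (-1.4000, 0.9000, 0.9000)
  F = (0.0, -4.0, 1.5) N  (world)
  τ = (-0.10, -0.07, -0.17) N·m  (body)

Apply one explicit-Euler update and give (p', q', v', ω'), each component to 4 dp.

precession coupling ω×(Iω) = (-0.0081, 0.0378, -0.0504)
α = I⁻¹(τ − ω×Iω) = (-4.5950, -1.7967, -2.3920)
new body rate ω' = (-1.7676, 0.7563, 0.7086)
Hamilton product q⊗(0,ω) = (0.9387044, 1.2616284, -0.3306521, -0.9988993)
q + ½dt·q⊗(0,ω), renormalized = (-0.7878, 0.2488, -0.3218, -0.4625)
new position p' = (-1.0200, -2.9840, 1.0880)
v' = v + a·dt = (-1.5000, 0.0933, 1.1400)

p' = (-1.0200, -2.9840, 1.0880)
q' = (-0.7878, 0.2488, -0.3218, -0.4625)
v' = (-1.5000, 0.0933, 1.1400)
ω' = (-1.7676, 0.7563, 0.7086)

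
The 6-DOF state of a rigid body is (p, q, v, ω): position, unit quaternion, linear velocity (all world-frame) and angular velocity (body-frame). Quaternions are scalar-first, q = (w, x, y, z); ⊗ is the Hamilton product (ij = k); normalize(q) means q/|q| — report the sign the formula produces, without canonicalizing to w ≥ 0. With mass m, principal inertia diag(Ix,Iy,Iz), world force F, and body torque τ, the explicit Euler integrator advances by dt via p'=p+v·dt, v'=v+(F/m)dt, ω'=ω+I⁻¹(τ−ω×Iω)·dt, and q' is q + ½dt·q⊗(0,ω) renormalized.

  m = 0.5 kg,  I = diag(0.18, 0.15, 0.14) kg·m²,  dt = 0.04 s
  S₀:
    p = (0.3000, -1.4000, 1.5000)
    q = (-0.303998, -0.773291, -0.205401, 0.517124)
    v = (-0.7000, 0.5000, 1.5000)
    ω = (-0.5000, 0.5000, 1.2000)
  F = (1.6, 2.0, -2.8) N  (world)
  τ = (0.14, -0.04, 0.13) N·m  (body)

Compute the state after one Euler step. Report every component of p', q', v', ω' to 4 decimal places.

p' = (0.2720, -1.3800, 1.5600)
q' = (-0.3220, -0.7800, -0.1950, 0.4998)
v' = (-0.5720, 0.6600, 1.2760)
ω' = (-0.4676, 0.4957, 1.2350)

α = I⁻¹(τ − ω×Iω) = (0.8111, -0.1067, 0.8750)
ω' = ω + α·dt = (-0.4676, 0.4957, 1.2350)
Hamilton product q⊗(0,ω) = (-0.9044938, -0.3530442, 0.5173882, -0.8541436)
q + ½dt·q⊗(0,ω), renormalized = (-0.3220, -0.7800, -0.1950, 0.4998)
p + v·dt = (0.2720, -1.3800, 1.5600)
v + (F/m)dt = (-0.5720, 0.6600, 1.2760)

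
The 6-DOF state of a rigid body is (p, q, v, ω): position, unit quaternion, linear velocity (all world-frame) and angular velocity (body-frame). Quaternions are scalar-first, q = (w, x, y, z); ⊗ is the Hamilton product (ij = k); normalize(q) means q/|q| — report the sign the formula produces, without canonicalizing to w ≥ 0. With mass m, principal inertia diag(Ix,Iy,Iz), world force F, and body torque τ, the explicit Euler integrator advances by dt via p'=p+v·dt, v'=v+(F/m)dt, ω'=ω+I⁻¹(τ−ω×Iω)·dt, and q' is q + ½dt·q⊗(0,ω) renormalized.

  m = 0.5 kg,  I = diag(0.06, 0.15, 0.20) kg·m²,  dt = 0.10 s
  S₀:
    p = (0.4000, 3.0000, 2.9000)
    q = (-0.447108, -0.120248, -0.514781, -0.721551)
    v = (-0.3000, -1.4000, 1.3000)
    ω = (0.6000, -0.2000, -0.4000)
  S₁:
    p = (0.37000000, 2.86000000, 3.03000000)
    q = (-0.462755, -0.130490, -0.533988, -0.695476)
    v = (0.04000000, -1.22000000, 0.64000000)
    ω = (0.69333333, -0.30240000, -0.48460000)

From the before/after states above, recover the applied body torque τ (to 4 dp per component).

τ = (0.0600, -0.1200, -0.1800)

rate change Δω = (0.09333333, -0.10240000, -0.08460000)
τ = I·(Δω/dt) + ω₀×(Iω₀) = (0.0600, -0.1200, -0.1800)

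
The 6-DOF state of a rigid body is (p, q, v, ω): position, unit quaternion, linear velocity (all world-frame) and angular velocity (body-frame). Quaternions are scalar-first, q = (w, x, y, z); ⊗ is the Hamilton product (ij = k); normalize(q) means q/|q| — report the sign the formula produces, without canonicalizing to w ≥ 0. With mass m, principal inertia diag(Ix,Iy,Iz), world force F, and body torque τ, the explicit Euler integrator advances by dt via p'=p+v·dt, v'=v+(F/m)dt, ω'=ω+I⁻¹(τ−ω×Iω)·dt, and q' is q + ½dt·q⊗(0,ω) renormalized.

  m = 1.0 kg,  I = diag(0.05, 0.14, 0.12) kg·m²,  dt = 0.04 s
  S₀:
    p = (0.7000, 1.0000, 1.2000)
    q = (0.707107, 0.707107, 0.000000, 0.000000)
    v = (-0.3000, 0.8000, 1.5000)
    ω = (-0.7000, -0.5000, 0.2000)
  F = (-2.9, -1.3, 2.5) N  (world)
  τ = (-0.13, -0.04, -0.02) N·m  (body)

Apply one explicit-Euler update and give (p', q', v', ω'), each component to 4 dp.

p' = (0.6880, 1.0320, 1.2600)
q' = (0.7169, 0.6971, -0.0099, -0.0042)
v' = (-0.4160, 0.7480, 1.6000)
ω' = (-0.8056, -0.5142, 0.1828)

new position p' = (0.6880, 1.0320, 1.2600)
new velocity v' = (-0.4160, 0.7480, 1.6000)
ω×(Iω) gyroscopic = (0.0020, 0.0098, 0.0315)
angular accel α = (-2.6400, -0.3557, -0.4292)
ω + α·dt = (-0.8056, -0.5142, 0.1828)
2q̇ = q⊗(0,ω) = (0.4949749, -0.4949749, -0.4949749, -0.2121321)
updated quaternion q' = (0.7169, 0.6971, -0.0099, -0.0042)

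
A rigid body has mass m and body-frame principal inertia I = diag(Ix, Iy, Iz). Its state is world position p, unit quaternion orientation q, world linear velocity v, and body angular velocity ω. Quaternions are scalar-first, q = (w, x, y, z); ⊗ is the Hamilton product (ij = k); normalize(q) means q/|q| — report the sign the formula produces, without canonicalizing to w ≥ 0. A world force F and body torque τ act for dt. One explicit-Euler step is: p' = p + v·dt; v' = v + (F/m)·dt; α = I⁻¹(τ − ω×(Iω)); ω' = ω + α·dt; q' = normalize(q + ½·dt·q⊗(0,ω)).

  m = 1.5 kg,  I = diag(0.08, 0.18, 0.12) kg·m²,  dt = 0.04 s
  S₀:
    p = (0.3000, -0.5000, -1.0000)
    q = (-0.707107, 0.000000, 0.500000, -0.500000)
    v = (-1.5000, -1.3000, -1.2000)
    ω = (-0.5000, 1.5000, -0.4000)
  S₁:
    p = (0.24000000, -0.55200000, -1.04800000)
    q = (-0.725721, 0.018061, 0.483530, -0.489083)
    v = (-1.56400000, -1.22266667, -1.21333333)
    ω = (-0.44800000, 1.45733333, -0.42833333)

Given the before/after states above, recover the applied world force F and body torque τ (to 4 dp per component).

ω₁ − ω₀ = (0.05200000, -0.04266667, -0.02833333)
ω₀×(Iω₀) = (0.0360, -0.0080, -0.0750)
τ = I·(Δω/dt) + ω₀×(Iω₀) = (0.1400, -0.2000, -0.1600)
velocity change Δv = (-0.06400000, 0.07733333, -0.01333333)
F = m·Δv/dt = (-2.4000, 2.9000, -0.5000)

F = (-2.4000, 2.9000, -0.5000)
τ = (0.1400, -0.2000, -0.1600)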